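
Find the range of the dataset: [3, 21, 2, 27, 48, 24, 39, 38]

46

Step 1: Identify the maximum value: max = 48
Step 2: Identify the minimum value: min = 2
Step 3: Range = max - min = 48 - 2 = 46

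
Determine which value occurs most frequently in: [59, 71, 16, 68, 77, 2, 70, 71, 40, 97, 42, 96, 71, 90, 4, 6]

71

Step 1: Count the frequency of each value:
  2: appears 1 time(s)
  4: appears 1 time(s)
  6: appears 1 time(s)
  16: appears 1 time(s)
  40: appears 1 time(s)
  42: appears 1 time(s)
  59: appears 1 time(s)
  68: appears 1 time(s)
  70: appears 1 time(s)
  71: appears 3 time(s)
  77: appears 1 time(s)
  90: appears 1 time(s)
  96: appears 1 time(s)
  97: appears 1 time(s)
Step 2: The value 71 appears most frequently (3 times).
Step 3: Mode = 71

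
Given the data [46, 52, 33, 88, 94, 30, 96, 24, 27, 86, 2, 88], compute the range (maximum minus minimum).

94

Step 1: Identify the maximum value: max = 96
Step 2: Identify the minimum value: min = 2
Step 3: Range = max - min = 96 - 2 = 94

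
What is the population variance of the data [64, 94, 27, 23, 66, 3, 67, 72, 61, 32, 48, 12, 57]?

655.8225

Step 1: Compute the mean: (64 + 94 + 27 + 23 + 66 + 3 + 67 + 72 + 61 + 32 + 48 + 12 + 57) / 13 = 48.1538
Step 2: Compute squared deviations from the mean:
  (64 - 48.1538)^2 = 251.1006
  (94 - 48.1538)^2 = 2101.8698
  (27 - 48.1538)^2 = 447.4852
  (23 - 48.1538)^2 = 632.716
  (66 - 48.1538)^2 = 318.4852
  (3 - 48.1538)^2 = 2038.8698
  (67 - 48.1538)^2 = 355.1775
  (72 - 48.1538)^2 = 568.6391
  (61 - 48.1538)^2 = 165.0237
  (32 - 48.1538)^2 = 260.9467
  (48 - 48.1538)^2 = 0.0237
  (12 - 48.1538)^2 = 1307.1006
  (57 - 48.1538)^2 = 78.2544
Step 3: Sum of squared deviations = 8525.6923
Step 4: Population variance = 8525.6923 / 13 = 655.8225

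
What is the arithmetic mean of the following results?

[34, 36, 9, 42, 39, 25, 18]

29

Step 1: Sum all values: 34 + 36 + 9 + 42 + 39 + 25 + 18 = 203
Step 2: Count the number of values: n = 7
Step 3: Mean = sum / n = 203 / 7 = 29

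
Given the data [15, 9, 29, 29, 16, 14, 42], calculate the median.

16

Step 1: Sort the data in ascending order: [9, 14, 15, 16, 29, 29, 42]
Step 2: The number of values is n = 7.
Step 3: Since n is odd, the median is the middle value at position 4: 16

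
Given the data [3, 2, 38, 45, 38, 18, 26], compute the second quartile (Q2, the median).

26

Step 1: Sort the data: [2, 3, 18, 26, 38, 38, 45]
Step 2: n = 7
Step 3: Q2 is the median. Since n is odd, it is the middle value at position 4: 26
Step 4: Q2 = 26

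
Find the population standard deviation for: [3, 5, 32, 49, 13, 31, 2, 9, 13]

15.2906

Step 1: Compute the mean: 17.4444
Step 2: Sum of squared deviations from the mean: 2104.2222
Step 3: Population variance = 2104.2222 / 9 = 233.8025
Step 4: Standard deviation = sqrt(233.8025) = 15.2906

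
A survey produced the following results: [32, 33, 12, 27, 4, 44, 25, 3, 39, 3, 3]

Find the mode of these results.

3

Step 1: Count the frequency of each value:
  3: appears 3 time(s)
  4: appears 1 time(s)
  12: appears 1 time(s)
  25: appears 1 time(s)
  27: appears 1 time(s)
  32: appears 1 time(s)
  33: appears 1 time(s)
  39: appears 1 time(s)
  44: appears 1 time(s)
Step 2: The value 3 appears most frequently (3 times).
Step 3: Mode = 3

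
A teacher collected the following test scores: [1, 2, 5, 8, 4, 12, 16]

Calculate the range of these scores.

15

Step 1: Identify the maximum value: max = 16
Step 2: Identify the minimum value: min = 1
Step 3: Range = max - min = 16 - 1 = 15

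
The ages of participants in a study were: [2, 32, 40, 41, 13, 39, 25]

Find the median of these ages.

32

Step 1: Sort the data in ascending order: [2, 13, 25, 32, 39, 40, 41]
Step 2: The number of values is n = 7.
Step 3: Since n is odd, the median is the middle value at position 4: 32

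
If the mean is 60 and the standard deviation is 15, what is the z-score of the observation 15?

-3

Step 1: Recall the z-score formula: z = (x - mu) / sigma
Step 2: Substitute values: z = (15 - 60) / 15
Step 3: z = -45 / 15 = -3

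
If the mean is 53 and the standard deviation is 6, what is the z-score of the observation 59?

1

Step 1: Recall the z-score formula: z = (x - mu) / sigma
Step 2: Substitute values: z = (59 - 53) / 6
Step 3: z = 6 / 6 = 1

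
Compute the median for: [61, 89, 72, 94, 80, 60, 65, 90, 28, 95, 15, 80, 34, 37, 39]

65

Step 1: Sort the data in ascending order: [15, 28, 34, 37, 39, 60, 61, 65, 72, 80, 80, 89, 90, 94, 95]
Step 2: The number of values is n = 15.
Step 3: Since n is odd, the median is the middle value at position 8: 65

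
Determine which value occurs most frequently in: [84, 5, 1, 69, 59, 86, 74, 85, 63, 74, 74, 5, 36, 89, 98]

74

Step 1: Count the frequency of each value:
  1: appears 1 time(s)
  5: appears 2 time(s)
  36: appears 1 time(s)
  59: appears 1 time(s)
  63: appears 1 time(s)
  69: appears 1 time(s)
  74: appears 3 time(s)
  84: appears 1 time(s)
  85: appears 1 time(s)
  86: appears 1 time(s)
  89: appears 1 time(s)
  98: appears 1 time(s)
Step 2: The value 74 appears most frequently (3 times).
Step 3: Mode = 74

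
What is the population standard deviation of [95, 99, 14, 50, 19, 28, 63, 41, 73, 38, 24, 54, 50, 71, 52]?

24.7623

Step 1: Compute the mean: 51.4
Step 2: Sum of squared deviations from the mean: 9197.6
Step 3: Population variance = 9197.6 / 15 = 613.1733
Step 4: Standard deviation = sqrt(613.1733) = 24.7623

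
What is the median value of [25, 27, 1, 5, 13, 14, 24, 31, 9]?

14

Step 1: Sort the data in ascending order: [1, 5, 9, 13, 14, 24, 25, 27, 31]
Step 2: The number of values is n = 9.
Step 3: Since n is odd, the median is the middle value at position 5: 14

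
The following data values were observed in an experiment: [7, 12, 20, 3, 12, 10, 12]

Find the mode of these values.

12

Step 1: Count the frequency of each value:
  3: appears 1 time(s)
  7: appears 1 time(s)
  10: appears 1 time(s)
  12: appears 3 time(s)
  20: appears 1 time(s)
Step 2: The value 12 appears most frequently (3 times).
Step 3: Mode = 12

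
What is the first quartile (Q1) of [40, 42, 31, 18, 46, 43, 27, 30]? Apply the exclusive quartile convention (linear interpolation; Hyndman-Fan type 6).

27.75

Step 1: Sort the data: [18, 27, 30, 31, 40, 42, 43, 46]
Step 2: n = 8
Step 3: Using the exclusive quartile method:
  Q1 = 27.75
  Q2 (median) = 35.5
  Q3 = 42.75
  IQR = Q3 - Q1 = 42.75 - 27.75 = 15
Step 4: Q1 = 27.75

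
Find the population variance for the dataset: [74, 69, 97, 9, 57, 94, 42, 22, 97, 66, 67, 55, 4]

902.9941

Step 1: Compute the mean: (74 + 69 + 97 + 9 + 57 + 94 + 42 + 22 + 97 + 66 + 67 + 55 + 4) / 13 = 57.9231
Step 2: Compute squared deviations from the mean:
  (74 - 57.9231)^2 = 258.4675
  (69 - 57.9231)^2 = 122.6982
  (97 - 57.9231)^2 = 1527.0059
  (9 - 57.9231)^2 = 2393.4675
  (57 - 57.9231)^2 = 0.8521
  (94 - 57.9231)^2 = 1301.5444
  (42 - 57.9231)^2 = 253.5444
  (22 - 57.9231)^2 = 1290.4675
  (97 - 57.9231)^2 = 1527.0059
  (66 - 57.9231)^2 = 65.2367
  (67 - 57.9231)^2 = 82.3905
  (55 - 57.9231)^2 = 8.5444
  (4 - 57.9231)^2 = 2907.6982
Step 3: Sum of squared deviations = 11738.9231
Step 4: Population variance = 11738.9231 / 13 = 902.9941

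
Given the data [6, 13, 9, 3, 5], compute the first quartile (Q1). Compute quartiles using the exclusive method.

4

Step 1: Sort the data: [3, 5, 6, 9, 13]
Step 2: n = 5
Step 3: Using the exclusive quartile method:
  Q1 = 4
  Q2 (median) = 6
  Q3 = 11
  IQR = Q3 - Q1 = 11 - 4 = 7
Step 4: Q1 = 4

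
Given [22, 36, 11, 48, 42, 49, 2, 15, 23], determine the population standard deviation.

15.966

Step 1: Compute the mean: 27.5556
Step 2: Sum of squared deviations from the mean: 2294.2222
Step 3: Population variance = 2294.2222 / 9 = 254.9136
Step 4: Standard deviation = sqrt(254.9136) = 15.966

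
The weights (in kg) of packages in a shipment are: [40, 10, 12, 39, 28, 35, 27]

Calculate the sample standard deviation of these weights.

12.189

Step 1: Compute the mean: 27.2857
Step 2: Sum of squared deviations from the mean: 891.4286
Step 3: Sample variance = 891.4286 / 6 = 148.5714
Step 4: Standard deviation = sqrt(148.5714) = 12.189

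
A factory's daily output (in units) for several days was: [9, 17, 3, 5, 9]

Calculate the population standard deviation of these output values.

4.8

Step 1: Compute the mean: 8.6
Step 2: Sum of squared deviations from the mean: 115.2
Step 3: Population variance = 115.2 / 5 = 23.04
Step 4: Standard deviation = sqrt(23.04) = 4.8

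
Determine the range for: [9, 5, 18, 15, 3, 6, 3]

15

Step 1: Identify the maximum value: max = 18
Step 2: Identify the minimum value: min = 3
Step 3: Range = max - min = 18 - 3 = 15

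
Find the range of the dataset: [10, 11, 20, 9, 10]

11

Step 1: Identify the maximum value: max = 20
Step 2: Identify the minimum value: min = 9
Step 3: Range = max - min = 20 - 9 = 11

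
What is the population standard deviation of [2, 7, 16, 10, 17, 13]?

5.2095

Step 1: Compute the mean: 10.8333
Step 2: Sum of squared deviations from the mean: 162.8333
Step 3: Population variance = 162.8333 / 6 = 27.1389
Step 4: Standard deviation = sqrt(27.1389) = 5.2095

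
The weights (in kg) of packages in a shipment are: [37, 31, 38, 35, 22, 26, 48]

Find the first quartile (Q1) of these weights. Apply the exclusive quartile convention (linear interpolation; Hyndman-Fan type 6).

26

Step 1: Sort the data: [22, 26, 31, 35, 37, 38, 48]
Step 2: n = 7
Step 3: Using the exclusive quartile method:
  Q1 = 26
  Q2 (median) = 35
  Q3 = 38
  IQR = Q3 - Q1 = 38 - 26 = 12
Step 4: Q1 = 26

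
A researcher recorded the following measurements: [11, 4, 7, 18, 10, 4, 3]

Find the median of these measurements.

7

Step 1: Sort the data in ascending order: [3, 4, 4, 7, 10, 11, 18]
Step 2: The number of values is n = 7.
Step 3: Since n is odd, the median is the middle value at position 4: 7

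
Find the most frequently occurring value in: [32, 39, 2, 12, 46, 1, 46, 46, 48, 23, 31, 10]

46

Step 1: Count the frequency of each value:
  1: appears 1 time(s)
  2: appears 1 time(s)
  10: appears 1 time(s)
  12: appears 1 time(s)
  23: appears 1 time(s)
  31: appears 1 time(s)
  32: appears 1 time(s)
  39: appears 1 time(s)
  46: appears 3 time(s)
  48: appears 1 time(s)
Step 2: The value 46 appears most frequently (3 times).
Step 3: Mode = 46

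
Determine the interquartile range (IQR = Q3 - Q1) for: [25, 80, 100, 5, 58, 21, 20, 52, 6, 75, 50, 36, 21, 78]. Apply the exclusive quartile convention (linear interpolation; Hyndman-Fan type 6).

55

Step 1: Sort the data: [5, 6, 20, 21, 21, 25, 36, 50, 52, 58, 75, 78, 80, 100]
Step 2: n = 14
Step 3: Using the exclusive quartile method:
  Q1 = 20.75
  Q2 (median) = 43
  Q3 = 75.75
  IQR = Q3 - Q1 = 75.75 - 20.75 = 55
Step 4: IQR = 55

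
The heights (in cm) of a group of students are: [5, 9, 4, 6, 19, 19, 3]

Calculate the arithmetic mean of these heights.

9.2857

Step 1: Sum all values: 5 + 9 + 4 + 6 + 19 + 19 + 3 = 65
Step 2: Count the number of values: n = 7
Step 3: Mean = sum / n = 65 / 7 = 9.2857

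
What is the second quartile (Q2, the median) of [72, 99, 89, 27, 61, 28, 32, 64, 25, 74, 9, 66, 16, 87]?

62.5

Step 1: Sort the data: [9, 16, 25, 27, 28, 32, 61, 64, 66, 72, 74, 87, 89, 99]
Step 2: n = 14
Step 3: Q2 is the median. Since n is even, it is the average of the values at positions 7 and 8:
  Q2 = (61 + 64) / 2 = 62.5
Step 4: Q2 = 62.5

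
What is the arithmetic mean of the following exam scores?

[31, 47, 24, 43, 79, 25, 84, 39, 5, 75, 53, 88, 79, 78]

53.5714

Step 1: Sum all values: 31 + 47 + 24 + 43 + 79 + 25 + 84 + 39 + 5 + 75 + 53 + 88 + 79 + 78 = 750
Step 2: Count the number of values: n = 14
Step 3: Mean = sum / n = 750 / 14 = 53.5714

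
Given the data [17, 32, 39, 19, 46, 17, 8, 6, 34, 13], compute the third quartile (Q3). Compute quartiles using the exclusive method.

35.25

Step 1: Sort the data: [6, 8, 13, 17, 17, 19, 32, 34, 39, 46]
Step 2: n = 10
Step 3: Using the exclusive quartile method:
  Q1 = 11.75
  Q2 (median) = 18
  Q3 = 35.25
  IQR = Q3 - Q1 = 35.25 - 11.75 = 23.5
Step 4: Q3 = 35.25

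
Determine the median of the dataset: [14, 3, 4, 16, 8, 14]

11

Step 1: Sort the data in ascending order: [3, 4, 8, 14, 14, 16]
Step 2: The number of values is n = 6.
Step 3: Since n is even, the median is the average of positions 3 and 4:
  Median = (8 + 14) / 2 = 11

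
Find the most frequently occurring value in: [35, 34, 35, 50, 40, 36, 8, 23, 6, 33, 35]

35

Step 1: Count the frequency of each value:
  6: appears 1 time(s)
  8: appears 1 time(s)
  23: appears 1 time(s)
  33: appears 1 time(s)
  34: appears 1 time(s)
  35: appears 3 time(s)
  36: appears 1 time(s)
  40: appears 1 time(s)
  50: appears 1 time(s)
Step 2: The value 35 appears most frequently (3 times).
Step 3: Mode = 35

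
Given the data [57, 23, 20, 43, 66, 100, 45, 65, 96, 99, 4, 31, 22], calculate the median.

45

Step 1: Sort the data in ascending order: [4, 20, 22, 23, 31, 43, 45, 57, 65, 66, 96, 99, 100]
Step 2: The number of values is n = 13.
Step 3: Since n is odd, the median is the middle value at position 7: 45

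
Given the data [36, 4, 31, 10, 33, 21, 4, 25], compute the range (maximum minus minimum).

32

Step 1: Identify the maximum value: max = 36
Step 2: Identify the minimum value: min = 4
Step 3: Range = max - min = 36 - 4 = 32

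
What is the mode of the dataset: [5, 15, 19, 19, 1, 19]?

19

Step 1: Count the frequency of each value:
  1: appears 1 time(s)
  5: appears 1 time(s)
  15: appears 1 time(s)
  19: appears 3 time(s)
Step 2: The value 19 appears most frequently (3 times).
Step 3: Mode = 19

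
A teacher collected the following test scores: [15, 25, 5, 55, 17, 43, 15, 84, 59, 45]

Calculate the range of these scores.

79

Step 1: Identify the maximum value: max = 84
Step 2: Identify the minimum value: min = 5
Step 3: Range = max - min = 84 - 5 = 79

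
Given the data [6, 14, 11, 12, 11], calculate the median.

11

Step 1: Sort the data in ascending order: [6, 11, 11, 12, 14]
Step 2: The number of values is n = 5.
Step 3: Since n is odd, the median is the middle value at position 3: 11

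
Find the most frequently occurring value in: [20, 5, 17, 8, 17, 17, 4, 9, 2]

17

Step 1: Count the frequency of each value:
  2: appears 1 time(s)
  4: appears 1 time(s)
  5: appears 1 time(s)
  8: appears 1 time(s)
  9: appears 1 time(s)
  17: appears 3 time(s)
  20: appears 1 time(s)
Step 2: The value 17 appears most frequently (3 times).
Step 3: Mode = 17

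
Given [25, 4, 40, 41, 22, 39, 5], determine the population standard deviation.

14.769

Step 1: Compute the mean: 25.1429
Step 2: Sum of squared deviations from the mean: 1526.8571
Step 3: Population variance = 1526.8571 / 7 = 218.1224
Step 4: Standard deviation = sqrt(218.1224) = 14.769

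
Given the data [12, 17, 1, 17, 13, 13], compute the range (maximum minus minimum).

16

Step 1: Identify the maximum value: max = 17
Step 2: Identify the minimum value: min = 1
Step 3: Range = max - min = 17 - 1 = 16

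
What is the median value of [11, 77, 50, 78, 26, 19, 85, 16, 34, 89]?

42

Step 1: Sort the data in ascending order: [11, 16, 19, 26, 34, 50, 77, 78, 85, 89]
Step 2: The number of values is n = 10.
Step 3: Since n is even, the median is the average of positions 5 and 6:
  Median = (34 + 50) / 2 = 42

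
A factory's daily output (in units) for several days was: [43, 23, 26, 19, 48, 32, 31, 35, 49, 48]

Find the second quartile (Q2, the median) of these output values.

33.5

Step 1: Sort the data: [19, 23, 26, 31, 32, 35, 43, 48, 48, 49]
Step 2: n = 10
Step 3: Q2 is the median. Since n is even, it is the average of the values at positions 5 and 6:
  Q2 = (32 + 35) / 2 = 33.5
Step 4: Q2 = 33.5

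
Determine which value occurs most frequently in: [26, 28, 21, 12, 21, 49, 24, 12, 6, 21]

21

Step 1: Count the frequency of each value:
  6: appears 1 time(s)
  12: appears 2 time(s)
  21: appears 3 time(s)
  24: appears 1 time(s)
  26: appears 1 time(s)
  28: appears 1 time(s)
  49: appears 1 time(s)
Step 2: The value 21 appears most frequently (3 times).
Step 3: Mode = 21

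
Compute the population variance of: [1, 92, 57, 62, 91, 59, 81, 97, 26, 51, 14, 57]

880.5556

Step 1: Compute the mean: (1 + 92 + 57 + 62 + 91 + 59 + 81 + 97 + 26 + 51 + 14 + 57) / 12 = 57.3333
Step 2: Compute squared deviations from the mean:
  (1 - 57.3333)^2 = 3173.4444
  (92 - 57.3333)^2 = 1201.7778
  (57 - 57.3333)^2 = 0.1111
  (62 - 57.3333)^2 = 21.7778
  (91 - 57.3333)^2 = 1133.4444
  (59 - 57.3333)^2 = 2.7778
  (81 - 57.3333)^2 = 560.1111
  (97 - 57.3333)^2 = 1573.4444
  (26 - 57.3333)^2 = 981.7778
  (51 - 57.3333)^2 = 40.1111
  (14 - 57.3333)^2 = 1877.7778
  (57 - 57.3333)^2 = 0.1111
Step 3: Sum of squared deviations = 10566.6667
Step 4: Population variance = 10566.6667 / 12 = 880.5556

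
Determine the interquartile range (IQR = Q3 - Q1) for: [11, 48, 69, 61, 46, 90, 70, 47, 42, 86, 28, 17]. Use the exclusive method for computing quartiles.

38.25

Step 1: Sort the data: [11, 17, 28, 42, 46, 47, 48, 61, 69, 70, 86, 90]
Step 2: n = 12
Step 3: Using the exclusive quartile method:
  Q1 = 31.5
  Q2 (median) = 47.5
  Q3 = 69.75
  IQR = Q3 - Q1 = 69.75 - 31.5 = 38.25
Step 4: IQR = 38.25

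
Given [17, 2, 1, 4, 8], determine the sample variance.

42.3

Step 1: Compute the mean: (17 + 2 + 1 + 4 + 8) / 5 = 6.4
Step 2: Compute squared deviations from the mean:
  (17 - 6.4)^2 = 112.36
  (2 - 6.4)^2 = 19.36
  (1 - 6.4)^2 = 29.16
  (4 - 6.4)^2 = 5.76
  (8 - 6.4)^2 = 2.56
Step 3: Sum of squared deviations = 169.2
Step 4: Sample variance = 169.2 / 4 = 42.3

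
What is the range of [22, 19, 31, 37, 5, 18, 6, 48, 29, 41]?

43

Step 1: Identify the maximum value: max = 48
Step 2: Identify the minimum value: min = 5
Step 3: Range = max - min = 48 - 5 = 43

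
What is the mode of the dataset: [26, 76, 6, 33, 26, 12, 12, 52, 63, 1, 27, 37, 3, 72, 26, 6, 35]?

26

Step 1: Count the frequency of each value:
  1: appears 1 time(s)
  3: appears 1 time(s)
  6: appears 2 time(s)
  12: appears 2 time(s)
  26: appears 3 time(s)
  27: appears 1 time(s)
  33: appears 1 time(s)
  35: appears 1 time(s)
  37: appears 1 time(s)
  52: appears 1 time(s)
  63: appears 1 time(s)
  72: appears 1 time(s)
  76: appears 1 time(s)
Step 2: The value 26 appears most frequently (3 times).
Step 3: Mode = 26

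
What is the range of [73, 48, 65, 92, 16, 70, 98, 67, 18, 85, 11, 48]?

87

Step 1: Identify the maximum value: max = 98
Step 2: Identify the minimum value: min = 11
Step 3: Range = max - min = 98 - 11 = 87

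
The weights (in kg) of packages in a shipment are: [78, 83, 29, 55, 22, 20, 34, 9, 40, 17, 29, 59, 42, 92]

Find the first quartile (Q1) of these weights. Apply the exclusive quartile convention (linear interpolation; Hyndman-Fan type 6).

21.5

Step 1: Sort the data: [9, 17, 20, 22, 29, 29, 34, 40, 42, 55, 59, 78, 83, 92]
Step 2: n = 14
Step 3: Using the exclusive quartile method:
  Q1 = 21.5
  Q2 (median) = 37
  Q3 = 63.75
  IQR = Q3 - Q1 = 63.75 - 21.5 = 42.25
Step 4: Q1 = 21.5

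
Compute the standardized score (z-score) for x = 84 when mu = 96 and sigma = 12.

-1

Step 1: Recall the z-score formula: z = (x - mu) / sigma
Step 2: Substitute values: z = (84 - 96) / 12
Step 3: z = -12 / 12 = -1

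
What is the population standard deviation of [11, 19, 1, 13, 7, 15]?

5.7735

Step 1: Compute the mean: 11
Step 2: Sum of squared deviations from the mean: 200
Step 3: Population variance = 200 / 6 = 33.3333
Step 4: Standard deviation = sqrt(33.3333) = 5.7735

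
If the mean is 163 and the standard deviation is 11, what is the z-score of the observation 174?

1

Step 1: Recall the z-score formula: z = (x - mu) / sigma
Step 2: Substitute values: z = (174 - 163) / 11
Step 3: z = 11 / 11 = 1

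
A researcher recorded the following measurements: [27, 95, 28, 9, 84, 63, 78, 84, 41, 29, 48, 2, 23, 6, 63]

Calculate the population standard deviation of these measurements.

29.8008

Step 1: Compute the mean: 45.3333
Step 2: Sum of squared deviations from the mean: 13321.3333
Step 3: Population variance = 13321.3333 / 15 = 888.0889
Step 4: Standard deviation = sqrt(888.0889) = 29.8008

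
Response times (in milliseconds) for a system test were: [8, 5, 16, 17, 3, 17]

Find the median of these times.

12

Step 1: Sort the data in ascending order: [3, 5, 8, 16, 17, 17]
Step 2: The number of values is n = 6.
Step 3: Since n is even, the median is the average of positions 3 and 4:
  Median = (8 + 16) / 2 = 12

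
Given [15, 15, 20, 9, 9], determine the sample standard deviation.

4.669

Step 1: Compute the mean: 13.6
Step 2: Sum of squared deviations from the mean: 87.2
Step 3: Sample variance = 87.2 / 4 = 21.8
Step 4: Standard deviation = sqrt(21.8) = 4.669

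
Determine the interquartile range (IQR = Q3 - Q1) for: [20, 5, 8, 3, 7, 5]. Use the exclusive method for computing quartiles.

6.5

Step 1: Sort the data: [3, 5, 5, 7, 8, 20]
Step 2: n = 6
Step 3: Using the exclusive quartile method:
  Q1 = 4.5
  Q2 (median) = 6
  Q3 = 11
  IQR = Q3 - Q1 = 11 - 4.5 = 6.5
Step 4: IQR = 6.5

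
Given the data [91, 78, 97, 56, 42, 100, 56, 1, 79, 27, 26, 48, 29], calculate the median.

56

Step 1: Sort the data in ascending order: [1, 26, 27, 29, 42, 48, 56, 56, 78, 79, 91, 97, 100]
Step 2: The number of values is n = 13.
Step 3: Since n is odd, the median is the middle value at position 7: 56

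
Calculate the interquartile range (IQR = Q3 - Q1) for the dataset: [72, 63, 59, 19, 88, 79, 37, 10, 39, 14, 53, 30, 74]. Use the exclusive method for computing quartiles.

48.5

Step 1: Sort the data: [10, 14, 19, 30, 37, 39, 53, 59, 63, 72, 74, 79, 88]
Step 2: n = 13
Step 3: Using the exclusive quartile method:
  Q1 = 24.5
  Q2 (median) = 53
  Q3 = 73
  IQR = Q3 - Q1 = 73 - 24.5 = 48.5
Step 4: IQR = 48.5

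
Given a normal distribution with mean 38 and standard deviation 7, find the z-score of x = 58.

2.8571

Step 1: Recall the z-score formula: z = (x - mu) / sigma
Step 2: Substitute values: z = (58 - 38) / 7
Step 3: z = 20 / 7 = 2.8571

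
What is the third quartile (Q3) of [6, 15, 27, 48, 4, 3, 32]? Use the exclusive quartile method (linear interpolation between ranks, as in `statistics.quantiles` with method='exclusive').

32

Step 1: Sort the data: [3, 4, 6, 15, 27, 32, 48]
Step 2: n = 7
Step 3: Using the exclusive quartile method:
  Q1 = 4
  Q2 (median) = 15
  Q3 = 32
  IQR = Q3 - Q1 = 32 - 4 = 28
Step 4: Q3 = 32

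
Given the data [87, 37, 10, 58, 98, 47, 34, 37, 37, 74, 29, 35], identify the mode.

37

Step 1: Count the frequency of each value:
  10: appears 1 time(s)
  29: appears 1 time(s)
  34: appears 1 time(s)
  35: appears 1 time(s)
  37: appears 3 time(s)
  47: appears 1 time(s)
  58: appears 1 time(s)
  74: appears 1 time(s)
  87: appears 1 time(s)
  98: appears 1 time(s)
Step 2: The value 37 appears most frequently (3 times).
Step 3: Mode = 37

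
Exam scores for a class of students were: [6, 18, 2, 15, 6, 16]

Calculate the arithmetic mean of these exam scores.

10.5

Step 1: Sum all values: 6 + 18 + 2 + 15 + 6 + 16 = 63
Step 2: Count the number of values: n = 6
Step 3: Mean = sum / n = 63 / 6 = 10.5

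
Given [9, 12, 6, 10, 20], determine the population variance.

22.24

Step 1: Compute the mean: (9 + 12 + 6 + 10 + 20) / 5 = 11.4
Step 2: Compute squared deviations from the mean:
  (9 - 11.4)^2 = 5.76
  (12 - 11.4)^2 = 0.36
  (6 - 11.4)^2 = 29.16
  (10 - 11.4)^2 = 1.96
  (20 - 11.4)^2 = 73.96
Step 3: Sum of squared deviations = 111.2
Step 4: Population variance = 111.2 / 5 = 22.24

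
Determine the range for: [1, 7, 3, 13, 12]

12

Step 1: Identify the maximum value: max = 13
Step 2: Identify the minimum value: min = 1
Step 3: Range = max - min = 13 - 1 = 12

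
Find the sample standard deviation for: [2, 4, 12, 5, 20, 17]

7.4565

Step 1: Compute the mean: 10
Step 2: Sum of squared deviations from the mean: 278
Step 3: Sample variance = 278 / 5 = 55.6
Step 4: Standard deviation = sqrt(55.6) = 7.4565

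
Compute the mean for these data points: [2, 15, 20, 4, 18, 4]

10.5

Step 1: Sum all values: 2 + 15 + 20 + 4 + 18 + 4 = 63
Step 2: Count the number of values: n = 6
Step 3: Mean = sum / n = 63 / 6 = 10.5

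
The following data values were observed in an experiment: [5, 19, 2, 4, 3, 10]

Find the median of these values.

4.5

Step 1: Sort the data in ascending order: [2, 3, 4, 5, 10, 19]
Step 2: The number of values is n = 6.
Step 3: Since n is even, the median is the average of positions 3 and 4:
  Median = (4 + 5) / 2 = 4.5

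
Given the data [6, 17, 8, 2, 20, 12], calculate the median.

10

Step 1: Sort the data in ascending order: [2, 6, 8, 12, 17, 20]
Step 2: The number of values is n = 6.
Step 3: Since n is even, the median is the average of positions 3 and 4:
  Median = (8 + 12) / 2 = 10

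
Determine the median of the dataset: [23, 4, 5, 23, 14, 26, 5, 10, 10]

10

Step 1: Sort the data in ascending order: [4, 5, 5, 10, 10, 14, 23, 23, 26]
Step 2: The number of values is n = 9.
Step 3: Since n is odd, the median is the middle value at position 5: 10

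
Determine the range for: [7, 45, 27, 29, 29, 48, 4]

44

Step 1: Identify the maximum value: max = 48
Step 2: Identify the minimum value: min = 4
Step 3: Range = max - min = 48 - 4 = 44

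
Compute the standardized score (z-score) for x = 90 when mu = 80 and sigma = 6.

1.6667

Step 1: Recall the z-score formula: z = (x - mu) / sigma
Step 2: Substitute values: z = (90 - 80) / 6
Step 3: z = 10 / 6 = 1.6667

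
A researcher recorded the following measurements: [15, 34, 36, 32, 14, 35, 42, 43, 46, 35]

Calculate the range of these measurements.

32

Step 1: Identify the maximum value: max = 46
Step 2: Identify the minimum value: min = 14
Step 3: Range = max - min = 46 - 14 = 32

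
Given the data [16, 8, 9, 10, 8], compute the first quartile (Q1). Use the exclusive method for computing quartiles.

8

Step 1: Sort the data: [8, 8, 9, 10, 16]
Step 2: n = 5
Step 3: Using the exclusive quartile method:
  Q1 = 8
  Q2 (median) = 9
  Q3 = 13
  IQR = Q3 - Q1 = 13 - 8 = 5
Step 4: Q1 = 8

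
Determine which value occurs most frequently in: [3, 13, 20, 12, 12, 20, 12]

12

Step 1: Count the frequency of each value:
  3: appears 1 time(s)
  12: appears 3 time(s)
  13: appears 1 time(s)
  20: appears 2 time(s)
Step 2: The value 12 appears most frequently (3 times).
Step 3: Mode = 12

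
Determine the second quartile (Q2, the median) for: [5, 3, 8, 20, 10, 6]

7

Step 1: Sort the data: [3, 5, 6, 8, 10, 20]
Step 2: n = 6
Step 3: Q2 is the median. Since n is even, it is the average of the values at positions 3 and 4:
  Q2 = (6 + 8) / 2 = 7
Step 4: Q2 = 7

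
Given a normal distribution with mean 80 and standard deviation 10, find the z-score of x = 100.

2

Step 1: Recall the z-score formula: z = (x - mu) / sigma
Step 2: Substitute values: z = (100 - 80) / 10
Step 3: z = 20 / 10 = 2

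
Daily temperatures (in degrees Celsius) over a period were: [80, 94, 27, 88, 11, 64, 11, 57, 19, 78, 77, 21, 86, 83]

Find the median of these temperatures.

70.5

Step 1: Sort the data in ascending order: [11, 11, 19, 21, 27, 57, 64, 77, 78, 80, 83, 86, 88, 94]
Step 2: The number of values is n = 14.
Step 3: Since n is even, the median is the average of positions 7 and 8:
  Median = (64 + 77) / 2 = 70.5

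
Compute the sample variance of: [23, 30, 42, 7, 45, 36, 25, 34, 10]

173.5

Step 1: Compute the mean: (23 + 30 + 42 + 7 + 45 + 36 + 25 + 34 + 10) / 9 = 28
Step 2: Compute squared deviations from the mean:
  (23 - 28)^2 = 25
  (30 - 28)^2 = 4
  (42 - 28)^2 = 196
  (7 - 28)^2 = 441
  (45 - 28)^2 = 289
  (36 - 28)^2 = 64
  (25 - 28)^2 = 9
  (34 - 28)^2 = 36
  (10 - 28)^2 = 324
Step 3: Sum of squared deviations = 1388
Step 4: Sample variance = 1388 / 8 = 173.5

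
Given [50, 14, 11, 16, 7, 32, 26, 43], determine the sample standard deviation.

15.6793

Step 1: Compute the mean: 24.875
Step 2: Sum of squared deviations from the mean: 1720.875
Step 3: Sample variance = 1720.875 / 7 = 245.8393
Step 4: Standard deviation = sqrt(245.8393) = 15.6793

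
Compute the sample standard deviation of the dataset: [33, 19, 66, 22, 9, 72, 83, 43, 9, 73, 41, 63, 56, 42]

24.5152

Step 1: Compute the mean: 45.0714
Step 2: Sum of squared deviations from the mean: 7812.9286
Step 3: Sample variance = 7812.9286 / 13 = 600.9945
Step 4: Standard deviation = sqrt(600.9945) = 24.5152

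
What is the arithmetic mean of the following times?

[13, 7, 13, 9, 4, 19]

10.8333

Step 1: Sum all values: 13 + 7 + 13 + 9 + 4 + 19 = 65
Step 2: Count the number of values: n = 6
Step 3: Mean = sum / n = 65 / 6 = 10.8333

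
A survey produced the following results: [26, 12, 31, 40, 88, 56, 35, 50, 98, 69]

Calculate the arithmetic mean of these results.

50.5

Step 1: Sum all values: 26 + 12 + 31 + 40 + 88 + 56 + 35 + 50 + 98 + 69 = 505
Step 2: Count the number of values: n = 10
Step 3: Mean = sum / n = 505 / 10 = 50.5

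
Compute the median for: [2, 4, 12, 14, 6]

6

Step 1: Sort the data in ascending order: [2, 4, 6, 12, 14]
Step 2: The number of values is n = 5.
Step 3: Since n is odd, the median is the middle value at position 3: 6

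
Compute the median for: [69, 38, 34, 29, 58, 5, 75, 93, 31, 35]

36.5

Step 1: Sort the data in ascending order: [5, 29, 31, 34, 35, 38, 58, 69, 75, 93]
Step 2: The number of values is n = 10.
Step 3: Since n is even, the median is the average of positions 5 and 6:
  Median = (35 + 38) / 2 = 36.5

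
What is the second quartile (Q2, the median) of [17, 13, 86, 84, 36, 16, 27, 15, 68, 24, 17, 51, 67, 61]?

31.5

Step 1: Sort the data: [13, 15, 16, 17, 17, 24, 27, 36, 51, 61, 67, 68, 84, 86]
Step 2: n = 14
Step 3: Q2 is the median. Since n is even, it is the average of the values at positions 7 and 8:
  Q2 = (27 + 36) / 2 = 31.5
Step 4: Q2 = 31.5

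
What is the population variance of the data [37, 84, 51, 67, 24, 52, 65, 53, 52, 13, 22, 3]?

533.4097

Step 1: Compute the mean: (37 + 84 + 51 + 67 + 24 + 52 + 65 + 53 + 52 + 13 + 22 + 3) / 12 = 43.5833
Step 2: Compute squared deviations from the mean:
  (37 - 43.5833)^2 = 43.3403
  (84 - 43.5833)^2 = 1633.5069
  (51 - 43.5833)^2 = 55.0069
  (67 - 43.5833)^2 = 548.3403
  (24 - 43.5833)^2 = 383.5069
  (52 - 43.5833)^2 = 70.8403
  (65 - 43.5833)^2 = 458.6736
  (53 - 43.5833)^2 = 88.6736
  (52 - 43.5833)^2 = 70.8403
  (13 - 43.5833)^2 = 935.3403
  (22 - 43.5833)^2 = 465.8403
  (3 - 43.5833)^2 = 1647.0069
Step 3: Sum of squared deviations = 6400.9167
Step 4: Population variance = 6400.9167 / 12 = 533.4097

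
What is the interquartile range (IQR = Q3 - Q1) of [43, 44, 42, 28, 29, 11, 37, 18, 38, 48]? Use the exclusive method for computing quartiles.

17.75

Step 1: Sort the data: [11, 18, 28, 29, 37, 38, 42, 43, 44, 48]
Step 2: n = 10
Step 3: Using the exclusive quartile method:
  Q1 = 25.5
  Q2 (median) = 37.5
  Q3 = 43.25
  IQR = Q3 - Q1 = 43.25 - 25.5 = 17.75
Step 4: IQR = 17.75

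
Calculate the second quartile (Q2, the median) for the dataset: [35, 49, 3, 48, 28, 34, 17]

34

Step 1: Sort the data: [3, 17, 28, 34, 35, 48, 49]
Step 2: n = 7
Step 3: Q2 is the median. Since n is odd, it is the middle value at position 4: 34
Step 4: Q2 = 34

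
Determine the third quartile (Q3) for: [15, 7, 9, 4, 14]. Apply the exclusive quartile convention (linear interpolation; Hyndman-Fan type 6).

14.5

Step 1: Sort the data: [4, 7, 9, 14, 15]
Step 2: n = 5
Step 3: Using the exclusive quartile method:
  Q1 = 5.5
  Q2 (median) = 9
  Q3 = 14.5
  IQR = Q3 - Q1 = 14.5 - 5.5 = 9
Step 4: Q3 = 14.5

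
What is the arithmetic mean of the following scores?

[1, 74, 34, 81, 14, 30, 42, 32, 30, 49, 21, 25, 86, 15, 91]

41.6667

Step 1: Sum all values: 1 + 74 + 34 + 81 + 14 + 30 + 42 + 32 + 30 + 49 + 21 + 25 + 86 + 15 + 91 = 625
Step 2: Count the number of values: n = 15
Step 3: Mean = sum / n = 625 / 15 = 41.6667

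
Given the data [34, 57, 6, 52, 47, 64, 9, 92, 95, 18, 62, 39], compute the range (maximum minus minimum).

89

Step 1: Identify the maximum value: max = 95
Step 2: Identify the minimum value: min = 6
Step 3: Range = max - min = 95 - 6 = 89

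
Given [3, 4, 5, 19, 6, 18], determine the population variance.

44.4722

Step 1: Compute the mean: (3 + 4 + 5 + 19 + 6 + 18) / 6 = 9.1667
Step 2: Compute squared deviations from the mean:
  (3 - 9.1667)^2 = 38.0278
  (4 - 9.1667)^2 = 26.6944
  (5 - 9.1667)^2 = 17.3611
  (19 - 9.1667)^2 = 96.6944
  (6 - 9.1667)^2 = 10.0278
  (18 - 9.1667)^2 = 78.0278
Step 3: Sum of squared deviations = 266.8333
Step 4: Population variance = 266.8333 / 6 = 44.4722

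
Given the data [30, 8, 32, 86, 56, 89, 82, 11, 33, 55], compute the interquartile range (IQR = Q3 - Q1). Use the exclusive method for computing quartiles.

57.75

Step 1: Sort the data: [8, 11, 30, 32, 33, 55, 56, 82, 86, 89]
Step 2: n = 10
Step 3: Using the exclusive quartile method:
  Q1 = 25.25
  Q2 (median) = 44
  Q3 = 83
  IQR = Q3 - Q1 = 83 - 25.25 = 57.75
Step 4: IQR = 57.75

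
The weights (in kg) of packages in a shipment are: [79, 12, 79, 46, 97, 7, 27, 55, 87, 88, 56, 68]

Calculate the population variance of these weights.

839.7431

Step 1: Compute the mean: (79 + 12 + 79 + 46 + 97 + 7 + 27 + 55 + 87 + 88 + 56 + 68) / 12 = 58.4167
Step 2: Compute squared deviations from the mean:
  (79 - 58.4167)^2 = 423.6736
  (12 - 58.4167)^2 = 2154.5069
  (79 - 58.4167)^2 = 423.6736
  (46 - 58.4167)^2 = 154.1736
  (97 - 58.4167)^2 = 1488.6736
  (7 - 58.4167)^2 = 2643.6736
  (27 - 58.4167)^2 = 987.0069
  (55 - 58.4167)^2 = 11.6736
  (87 - 58.4167)^2 = 817.0069
  (88 - 58.4167)^2 = 875.1736
  (56 - 58.4167)^2 = 5.8403
  (68 - 58.4167)^2 = 91.8403
Step 3: Sum of squared deviations = 10076.9167
Step 4: Population variance = 10076.9167 / 12 = 839.7431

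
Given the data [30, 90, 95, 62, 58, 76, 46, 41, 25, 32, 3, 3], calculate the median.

43.5

Step 1: Sort the data in ascending order: [3, 3, 25, 30, 32, 41, 46, 58, 62, 76, 90, 95]
Step 2: The number of values is n = 12.
Step 3: Since n is even, the median is the average of positions 6 and 7:
  Median = (41 + 46) / 2 = 43.5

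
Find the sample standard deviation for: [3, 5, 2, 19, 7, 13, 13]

6.283

Step 1: Compute the mean: 8.8571
Step 2: Sum of squared deviations from the mean: 236.8571
Step 3: Sample variance = 236.8571 / 6 = 39.4762
Step 4: Standard deviation = sqrt(39.4762) = 6.283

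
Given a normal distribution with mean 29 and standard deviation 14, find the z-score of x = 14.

-1.0714

Step 1: Recall the z-score formula: z = (x - mu) / sigma
Step 2: Substitute values: z = (14 - 29) / 14
Step 3: z = -15 / 14 = -1.0714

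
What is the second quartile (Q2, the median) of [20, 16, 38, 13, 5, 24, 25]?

20

Step 1: Sort the data: [5, 13, 16, 20, 24, 25, 38]
Step 2: n = 7
Step 3: Q2 is the median. Since n is odd, it is the middle value at position 4: 20
Step 4: Q2 = 20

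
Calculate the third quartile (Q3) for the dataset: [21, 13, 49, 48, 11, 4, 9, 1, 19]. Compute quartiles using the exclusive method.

34.5

Step 1: Sort the data: [1, 4, 9, 11, 13, 19, 21, 48, 49]
Step 2: n = 9
Step 3: Using the exclusive quartile method:
  Q1 = 6.5
  Q2 (median) = 13
  Q3 = 34.5
  IQR = Q3 - Q1 = 34.5 - 6.5 = 28
Step 4: Q3 = 34.5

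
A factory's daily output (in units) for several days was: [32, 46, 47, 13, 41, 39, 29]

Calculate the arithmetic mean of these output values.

35.2857

Step 1: Sum all values: 32 + 46 + 47 + 13 + 41 + 39 + 29 = 247
Step 2: Count the number of values: n = 7
Step 3: Mean = sum / n = 247 / 7 = 35.2857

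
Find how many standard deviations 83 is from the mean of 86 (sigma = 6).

-0.5

Step 1: Recall the z-score formula: z = (x - mu) / sigma
Step 2: Substitute values: z = (83 - 86) / 6
Step 3: z = -3 / 6 = -0.5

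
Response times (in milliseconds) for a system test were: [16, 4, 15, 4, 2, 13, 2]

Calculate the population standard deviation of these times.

5.8797

Step 1: Compute the mean: 8
Step 2: Sum of squared deviations from the mean: 242
Step 3: Population variance = 242 / 7 = 34.5714
Step 4: Standard deviation = sqrt(34.5714) = 5.8797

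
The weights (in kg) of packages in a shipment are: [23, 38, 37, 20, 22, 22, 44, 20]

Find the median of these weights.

22.5

Step 1: Sort the data in ascending order: [20, 20, 22, 22, 23, 37, 38, 44]
Step 2: The number of values is n = 8.
Step 3: Since n is even, the median is the average of positions 4 and 5:
  Median = (22 + 23) / 2 = 22.5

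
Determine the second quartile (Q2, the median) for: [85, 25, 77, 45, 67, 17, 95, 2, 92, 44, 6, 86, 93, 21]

56

Step 1: Sort the data: [2, 6, 17, 21, 25, 44, 45, 67, 77, 85, 86, 92, 93, 95]
Step 2: n = 14
Step 3: Q2 is the median. Since n is even, it is the average of the values at positions 7 and 8:
  Q2 = (45 + 67) / 2 = 56
Step 4: Q2 = 56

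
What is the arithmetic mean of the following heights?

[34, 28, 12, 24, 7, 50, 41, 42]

29.75

Step 1: Sum all values: 34 + 28 + 12 + 24 + 7 + 50 + 41 + 42 = 238
Step 2: Count the number of values: n = 8
Step 3: Mean = sum / n = 238 / 8 = 29.75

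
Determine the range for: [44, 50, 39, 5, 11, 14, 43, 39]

45

Step 1: Identify the maximum value: max = 50
Step 2: Identify the minimum value: min = 5
Step 3: Range = max - min = 50 - 5 = 45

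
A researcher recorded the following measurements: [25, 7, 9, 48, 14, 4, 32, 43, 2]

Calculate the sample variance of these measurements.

298.2778

Step 1: Compute the mean: (25 + 7 + 9 + 48 + 14 + 4 + 32 + 43 + 2) / 9 = 20.4444
Step 2: Compute squared deviations from the mean:
  (25 - 20.4444)^2 = 20.7531
  (7 - 20.4444)^2 = 180.7531
  (9 - 20.4444)^2 = 130.9753
  (48 - 20.4444)^2 = 759.3086
  (14 - 20.4444)^2 = 41.5309
  (4 - 20.4444)^2 = 270.4198
  (32 - 20.4444)^2 = 133.5309
  (43 - 20.4444)^2 = 508.7531
  (2 - 20.4444)^2 = 340.1975
Step 3: Sum of squared deviations = 2386.2222
Step 4: Sample variance = 2386.2222 / 8 = 298.2778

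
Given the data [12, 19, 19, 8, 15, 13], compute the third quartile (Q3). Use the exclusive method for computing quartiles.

19

Step 1: Sort the data: [8, 12, 13, 15, 19, 19]
Step 2: n = 6
Step 3: Using the exclusive quartile method:
  Q1 = 11
  Q2 (median) = 14
  Q3 = 19
  IQR = Q3 - Q1 = 19 - 11 = 8
Step 4: Q3 = 19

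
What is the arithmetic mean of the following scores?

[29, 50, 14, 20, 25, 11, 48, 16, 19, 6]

23.8

Step 1: Sum all values: 29 + 50 + 14 + 20 + 25 + 11 + 48 + 16 + 19 + 6 = 238
Step 2: Count the number of values: n = 10
Step 3: Mean = sum / n = 238 / 10 = 23.8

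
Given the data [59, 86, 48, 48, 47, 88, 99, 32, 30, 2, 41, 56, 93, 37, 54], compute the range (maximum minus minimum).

97

Step 1: Identify the maximum value: max = 99
Step 2: Identify the minimum value: min = 2
Step 3: Range = max - min = 99 - 2 = 97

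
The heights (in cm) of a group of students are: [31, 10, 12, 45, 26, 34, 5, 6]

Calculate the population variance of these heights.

194.1094

Step 1: Compute the mean: (31 + 10 + 12 + 45 + 26 + 34 + 5 + 6) / 8 = 21.125
Step 2: Compute squared deviations from the mean:
  (31 - 21.125)^2 = 97.5156
  (10 - 21.125)^2 = 123.7656
  (12 - 21.125)^2 = 83.2656
  (45 - 21.125)^2 = 570.0156
  (26 - 21.125)^2 = 23.7656
  (34 - 21.125)^2 = 165.7656
  (5 - 21.125)^2 = 260.0156
  (6 - 21.125)^2 = 228.7656
Step 3: Sum of squared deviations = 1552.875
Step 4: Population variance = 1552.875 / 8 = 194.1094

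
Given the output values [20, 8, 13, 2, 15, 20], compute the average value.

13

Step 1: Sum all values: 20 + 8 + 13 + 2 + 15 + 20 = 78
Step 2: Count the number of values: n = 6
Step 3: Mean = sum / n = 78 / 6 = 13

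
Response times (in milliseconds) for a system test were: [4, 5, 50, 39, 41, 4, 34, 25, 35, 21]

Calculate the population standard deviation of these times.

15.9675

Step 1: Compute the mean: 25.8
Step 2: Sum of squared deviations from the mean: 2549.6
Step 3: Population variance = 2549.6 / 10 = 254.96
Step 4: Standard deviation = sqrt(254.96) = 15.9675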